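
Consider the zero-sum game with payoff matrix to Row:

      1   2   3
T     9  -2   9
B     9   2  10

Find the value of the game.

Row minima: T → -2, B → 2; maximin = 2.
Column maxima: 1 → 9, 2 → 2, 3 → 10; minimax = 2.
Since maximin = minimax = 2, there is a saddle point and the value is 2.

2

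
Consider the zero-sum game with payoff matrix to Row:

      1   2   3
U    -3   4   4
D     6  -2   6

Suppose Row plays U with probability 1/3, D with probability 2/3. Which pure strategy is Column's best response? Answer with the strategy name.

If Column plays 1, Row's expected payoff is (1/3)·(-3) + (2/3)·6 = 3.
If Column plays 2, Row's expected payoff is (1/3)·4 + (2/3)·(-2) = 0.
If Column plays 3, Row's expected payoff is (1/3)·4 + (2/3)·6 = 16/3.
Column minimizes Row's payoff; the smallest is 0, so the best response is 2.

2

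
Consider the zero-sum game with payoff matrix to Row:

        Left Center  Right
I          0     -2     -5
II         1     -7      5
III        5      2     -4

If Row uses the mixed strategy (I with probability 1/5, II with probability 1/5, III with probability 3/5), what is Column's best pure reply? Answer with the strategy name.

Right

If Column plays Left, Row's expected payoff is (1/5)·0 + (1/5)·1 + (3/5)·5 = 16/5.
If Column plays Center, Row's expected payoff is (1/5)·(-2) + (1/5)·(-7) + (3/5)·2 = -3/5.
If Column plays Right, Row's expected payoff is (1/5)·(-5) + (1/5)·5 + (3/5)·(-4) = -12/5.
Column minimizes Row's payoff; the smallest is -12/5, so the best response is Right.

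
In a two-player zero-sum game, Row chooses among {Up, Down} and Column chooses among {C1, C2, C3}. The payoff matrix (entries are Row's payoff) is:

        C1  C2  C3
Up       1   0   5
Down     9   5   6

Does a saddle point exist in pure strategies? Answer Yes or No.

Row minima: Up → 0, Down → 5; maximin = 5.
Column maxima: C1 → 9, C2 → 5, C3 → 6; minimax = 5.
maximin = minimax = 5, so a saddle point exists.

Yes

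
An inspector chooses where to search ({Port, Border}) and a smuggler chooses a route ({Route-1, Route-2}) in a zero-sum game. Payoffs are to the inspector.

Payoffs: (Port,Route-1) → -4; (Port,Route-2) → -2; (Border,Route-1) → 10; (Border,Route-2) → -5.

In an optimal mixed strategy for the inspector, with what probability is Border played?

Row minima: Port → -4, Border → -5; maximin = -4.
Column maxima: Route-1 → 10, Route-2 → -2; minimax = -2.
-4 ≠ -2, so there is no saddle point; optimal play is mixed.
Let the inspector play Port with probability p. Expected payoff against Route-1: (-4)p + 10(1−p) = −14p + 10; against Route-2: (-2)p + (-5)(1−p) = 3p − 5.
Setting these equal: −14p + 10 = 3p − 5 ⇒ −17p = -15 ⇒ p = 15/17, and the value is (-14)·(15/17) + 10 = -40/17.
For the smuggler: with q = P(Route-1), equating Port's and Border's payoffs gives −2q − 2 = 15q − 5 ⇒ q = 3/17.

2/17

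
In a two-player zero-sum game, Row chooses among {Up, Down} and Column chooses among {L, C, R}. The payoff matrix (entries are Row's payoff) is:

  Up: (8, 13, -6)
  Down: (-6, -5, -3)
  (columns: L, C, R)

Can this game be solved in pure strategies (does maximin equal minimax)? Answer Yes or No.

Row minima: Up → -6, Down → -6; maximin = -6.
Column maxima: L → 8, C → 13, R → -3; minimax = -3.
-6 ≠ -3, so no pure-strategy equilibrium exists.

No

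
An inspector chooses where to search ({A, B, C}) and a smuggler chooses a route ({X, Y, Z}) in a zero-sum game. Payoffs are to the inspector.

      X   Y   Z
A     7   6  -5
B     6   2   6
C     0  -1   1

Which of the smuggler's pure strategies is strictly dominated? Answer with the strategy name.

Y holds the inspector's payoff strictly below X in every row: 6 < 7, 2 < 6, -1 < 0.
So X is strictly dominated for the smuggler.

X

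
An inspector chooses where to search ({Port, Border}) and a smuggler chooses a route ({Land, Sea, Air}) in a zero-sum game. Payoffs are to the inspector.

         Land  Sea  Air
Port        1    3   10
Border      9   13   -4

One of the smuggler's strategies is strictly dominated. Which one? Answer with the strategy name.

Sea

Land holds the inspector's payoff strictly below Sea in every row: 1 < 3, 9 < 13.
So Sea is strictly dominated for the smuggler.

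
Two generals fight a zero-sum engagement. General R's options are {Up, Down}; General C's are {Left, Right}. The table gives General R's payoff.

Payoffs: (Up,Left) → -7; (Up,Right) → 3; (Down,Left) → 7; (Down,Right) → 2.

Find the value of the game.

7/3

Row minima: Up → -7, Down → 2; maximin = 2.
Column maxima: Left → 7, Right → 3; minimax = 3.
2 ≠ 3, so there is no saddle point; optimal play is mixed.
Let General R play Up with probability p. Expected payoff against Left: (-7)p + 7(1−p) = −14p + 7; against Right: 3p + 2(1−p) = p + 2.
Setting these equal: −14p + 7 = p + 2 ⇒ −15p = -5 ⇒ p = 1/3, and the value is (-14)·(1/3) + 7 = 7/3.
For General C: with q = P(Left), equating Up's and Down's payoffs gives −10q + 3 = 5q + 2 ⇒ q = 1/15.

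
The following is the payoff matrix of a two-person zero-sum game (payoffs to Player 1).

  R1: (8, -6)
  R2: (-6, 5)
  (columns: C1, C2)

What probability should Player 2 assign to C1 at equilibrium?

Row minima: R1 → -6, R2 → -6; maximin = -6.
Column maxima: C1 → 8, C2 → 5; minimax = 5.
-6 ≠ 5, so there is no saddle point; optimal play is mixed.
Let Player 1 play R1 with probability p. Expected payoff against C1: 8p + (-6)(1−p) = 14p − 6; against C2: (-6)p + 5(1−p) = −11p + 5.
Setting these equal: 14p − 6 = −11p + 5 ⇒ 25p = 11 ⇒ p = 11/25, and the value is (14)·(11/25) − 6 = 4/25.
For Player 2: with q = P(C1), equating R1's and R2's payoffs gives 14q − 6 = −11q + 5 ⇒ q = 11/25.

11/25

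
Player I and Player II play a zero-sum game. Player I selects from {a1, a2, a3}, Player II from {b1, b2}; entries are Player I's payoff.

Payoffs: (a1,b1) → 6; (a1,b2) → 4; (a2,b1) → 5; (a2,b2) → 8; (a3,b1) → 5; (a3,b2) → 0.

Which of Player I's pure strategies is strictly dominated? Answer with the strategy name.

a1 gives a strictly higher payoff than a3 against every column: 6 > 5, 4 > 0.
So a3 is strictly dominated and Player I never plays it.

a3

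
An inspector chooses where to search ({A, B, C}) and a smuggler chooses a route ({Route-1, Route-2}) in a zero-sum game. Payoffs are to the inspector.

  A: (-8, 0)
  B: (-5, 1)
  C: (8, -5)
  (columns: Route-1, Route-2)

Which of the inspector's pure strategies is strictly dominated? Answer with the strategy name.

B gives a strictly higher payoff than A against every column: -5 > -8, 1 > 0.
So A is strictly dominated and the inspector never plays it.

A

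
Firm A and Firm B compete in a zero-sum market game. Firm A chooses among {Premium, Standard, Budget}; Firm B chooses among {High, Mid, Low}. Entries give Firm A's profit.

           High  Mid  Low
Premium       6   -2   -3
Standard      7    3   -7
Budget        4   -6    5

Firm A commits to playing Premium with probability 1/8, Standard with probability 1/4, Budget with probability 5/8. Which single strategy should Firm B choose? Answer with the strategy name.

Mid

If Firm B plays High, Firm A's expected payoff is (1/8)·6 + (1/4)·7 + (5/8)·4 = 5.
If Firm B plays Mid, Firm A's expected payoff is (1/8)·(-2) + (1/4)·3 + (5/8)·(-6) = -13/4.
If Firm B plays Low, Firm A's expected payoff is (1/8)·(-3) + (1/4)·(-7) + (5/8)·5 = 1.
Firm B minimizes Firm A's payoff; the smallest is -13/4, so the best response is Mid.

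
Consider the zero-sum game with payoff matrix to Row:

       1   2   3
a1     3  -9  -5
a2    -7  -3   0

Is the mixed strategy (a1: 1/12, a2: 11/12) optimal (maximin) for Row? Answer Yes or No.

Against 1 this mix gives (1/12)·3 + (11/12)·(-7) = -37/6.
Against 2 this mix gives (1/12)·(-9) + (11/12)·(-3) = -7/2.
Against 3 this mix gives (1/12)·(-5) + (11/12)·0 = -5/12.
Column will play 1, holding Row to -37/6. Shifting weight toward the row that does better against 1 would raise this floor (the equalizing mix achieves -9/2 against both 1 and 2), so the proposed strategy is not optimal.

No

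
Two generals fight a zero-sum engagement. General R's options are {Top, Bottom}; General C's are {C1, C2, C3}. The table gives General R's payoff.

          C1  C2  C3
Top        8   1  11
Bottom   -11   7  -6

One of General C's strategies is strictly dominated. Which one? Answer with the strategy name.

C1 holds General R's payoff strictly below C3 in every row: 8 < 11, -11 < -6.
So C3 is strictly dominated for General C.

C3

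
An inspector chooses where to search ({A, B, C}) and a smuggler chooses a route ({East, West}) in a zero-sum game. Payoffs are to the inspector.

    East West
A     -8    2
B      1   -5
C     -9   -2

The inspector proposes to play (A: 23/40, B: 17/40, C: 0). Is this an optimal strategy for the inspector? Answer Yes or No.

No

Against East this mix gives (23/40)·(-8) + (17/40)·1 = -167/40.
Against West this mix gives (23/40)·2 + (17/40)·(-5) = -39/40.
The smuggler will play East, holding the inspector to -167/40. Shifting weight toward the row that does better against East would raise this floor (the equalizing mix achieves -19/8 against both East and West), so the proposed strategy is not optimal.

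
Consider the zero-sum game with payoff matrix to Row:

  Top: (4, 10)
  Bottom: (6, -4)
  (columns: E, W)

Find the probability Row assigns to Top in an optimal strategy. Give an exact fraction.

5/8

Row minima: Top → 4, Bottom → -4; maximin = 4.
Column maxima: E → 6, W → 10; minimax = 6.
4 ≠ 6, so there is no saddle point; optimal play is mixed.
Let Row play Top with probability p. Expected payoff against E: 4p + 6(1−p) = −2p + 6; against W: 10p + (-4)(1−p) = 14p − 4.
Setting these equal: −2p + 6 = 14p − 4 ⇒ −16p = -10 ⇒ p = 5/8, and the value is (-2)·(5/8) + 6 = 19/4.
For Column: with q = P(E), equating Top's and Bottom's payoffs gives −6q + 10 = 10q − 4 ⇒ q = 7/8.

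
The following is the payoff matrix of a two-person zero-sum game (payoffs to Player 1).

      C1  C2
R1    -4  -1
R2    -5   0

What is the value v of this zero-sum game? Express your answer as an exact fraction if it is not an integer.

-4

Row minima: R1 → -4, R2 → -5; maximin = -4.
Column maxima: C1 → -4, C2 → 0; minimax = -4.
Since maximin = minimax = -4, there is a saddle point and the value is -4.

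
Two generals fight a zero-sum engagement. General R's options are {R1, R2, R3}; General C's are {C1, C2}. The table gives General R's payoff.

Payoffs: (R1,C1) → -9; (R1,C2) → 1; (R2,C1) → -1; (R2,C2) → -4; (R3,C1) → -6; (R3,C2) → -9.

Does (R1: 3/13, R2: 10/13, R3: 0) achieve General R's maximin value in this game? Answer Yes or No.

Yes

Against C1 this mix gives (3/13)·(-9) + (10/13)·(-1) = -37/13.
Against C2 this mix gives (3/13)·1 + (10/13)·(-4) = -37/13.
All of General C's active replies (C1, C2) yield -37/13, and no column does worse for General R. The mix makes General C indifferent and guarantees -37/13, so it is optimal.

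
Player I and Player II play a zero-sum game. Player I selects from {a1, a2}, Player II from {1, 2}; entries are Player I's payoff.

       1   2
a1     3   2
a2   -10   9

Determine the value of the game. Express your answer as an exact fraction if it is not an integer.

Row minima: a1 → 2, a2 → -10; maximin = 2.
Column maxima: 1 → 3, 2 → 9; minimax = 3.
2 ≠ 3, so there is no saddle point; optimal play is mixed.
Let Player I play a1 with probability p. Expected payoff against 1: 3p + (-10)(1−p) = 13p − 10; against 2: 2p + 9(1−p) = −7p + 9.
Setting these equal: 13p − 10 = −7p + 9 ⇒ 20p = 19 ⇒ p = 19/20, and the value is (13)·(19/20) − 10 = 47/20.
For Player II: with q = P(1), equating a1's and a2's payoffs gives q + 2 = −19q + 9 ⇒ q = 7/20.

47/20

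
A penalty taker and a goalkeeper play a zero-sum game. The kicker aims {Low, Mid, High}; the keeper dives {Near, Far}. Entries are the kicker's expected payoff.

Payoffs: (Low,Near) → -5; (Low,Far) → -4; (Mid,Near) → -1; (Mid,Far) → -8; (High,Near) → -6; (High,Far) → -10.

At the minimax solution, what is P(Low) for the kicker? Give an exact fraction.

7/8

Row minima: Low → -5, Mid → -8, High → -10; maximin = -5.
Column maxima: Near → -1, Far → -4; minimax = -4.
-5 ≠ -4, so there is no saddle point; optimal play is mixed.
High is strictly dominated by Low, so the kicker never plays it.
On the remaining 2×2 (Low, Mid vs Near, Far):
Let the kicker play Low with probability p. Expected payoff against Near: (-5)p + (-1)(1−p) = −4p − 1; against Far: (-4)p + (-8)(1−p) = 4p − 8.
Setting these equal: −4p − 1 = 4p − 8 ⇒ −8p = -7 ⇒ p = 7/8, and the value is (-4)·(7/8) − 1 = -9/2.
For the keeper: with q = P(Near), equating Low's and Mid's payoffs gives −q − 4 = 7q − 8 ⇒ q = 1/2.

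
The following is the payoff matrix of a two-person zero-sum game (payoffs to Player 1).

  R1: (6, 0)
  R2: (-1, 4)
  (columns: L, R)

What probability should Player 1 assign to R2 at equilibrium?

6/11

Row minima: R1 → 0, R2 → -1; maximin = 0.
Column maxima: L → 6, R → 4; minimax = 4.
0 ≠ 4, so there is no saddle point; optimal play is mixed.
Let Player 1 play R1 with probability p. Expected payoff against L: 6p + (-1)(1−p) = 7p − 1; against R: 0p + 4(1−p) = −4p + 4.
Setting these equal: 7p − 1 = −4p + 4 ⇒ 11p = 5 ⇒ p = 5/11, and the value is (7)·(5/11) − 1 = 24/11.
For Player 2: with q = P(L), equating R1's and R2's payoffs gives 6q = −5q + 4 ⇒ q = 4/11.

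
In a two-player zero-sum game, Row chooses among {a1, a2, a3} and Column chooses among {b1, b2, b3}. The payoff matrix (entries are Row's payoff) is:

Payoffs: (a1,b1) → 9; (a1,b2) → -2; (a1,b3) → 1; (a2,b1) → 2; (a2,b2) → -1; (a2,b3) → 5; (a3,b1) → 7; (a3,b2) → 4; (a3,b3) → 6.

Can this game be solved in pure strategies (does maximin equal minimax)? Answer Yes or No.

Row minima: a1 → -2, a2 → -1, a3 → 4; maximin = 4.
Column maxima: b1 → 9, b2 → 4, b3 → 6; minimax = 4.
maximin = minimax = 4, so a saddle point exists.

Yes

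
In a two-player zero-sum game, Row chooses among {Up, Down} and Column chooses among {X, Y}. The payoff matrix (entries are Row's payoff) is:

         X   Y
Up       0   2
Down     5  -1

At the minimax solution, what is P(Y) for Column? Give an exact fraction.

Row minima: Up → 0, Down → -1; maximin = 0.
Column maxima: X → 5, Y → 2; minimax = 2.
0 ≠ 2, so there is no saddle point; optimal play is mixed.
Let Row play Up with probability p. Expected payoff against X: 0p + 5(1−p) = −5p + 5; against Y: 2p + (-1)(1−p) = 3p − 1.
Setting these equal: −5p + 5 = 3p − 1 ⇒ −8p = -6 ⇒ p = 3/4, and the value is (-5)·(3/4) + 5 = 5/4.
For Column: with q = P(X), equating Up's and Down's payoffs gives −2q + 2 = 6q − 1 ⇒ q = 3/8.

5/8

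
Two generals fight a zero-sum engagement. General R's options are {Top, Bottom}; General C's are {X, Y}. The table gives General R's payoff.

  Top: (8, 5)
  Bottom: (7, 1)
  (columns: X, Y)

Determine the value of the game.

5

Row minima: Top → 5, Bottom → 1; maximin = 5.
Column maxima: X → 8, Y → 5; minimax = 5.
Since maximin = minimax = 5, there is a saddle point and the value is 5.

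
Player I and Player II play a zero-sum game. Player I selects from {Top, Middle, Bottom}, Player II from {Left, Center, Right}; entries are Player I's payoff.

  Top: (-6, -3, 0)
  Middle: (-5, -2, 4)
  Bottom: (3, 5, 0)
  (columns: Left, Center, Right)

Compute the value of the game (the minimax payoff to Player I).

1

Row minima: Top → -6, Middle → -5, Bottom → 0; maximin = 0.
Column maxima: Left → 3, Center → 5, Right → 4; minimax = 3.
0 ≠ 3, so there is no saddle point; optimal play is mixed.
Top is strictly dominated by Middle, so Player I never plays it.
Center is strictly dominated by Left (it gives Player I strictly more in every row), so Player II never plays it.
On the remaining 2×2 (Middle, Bottom vs Left, Right):
Let Player I play Middle with probability p. Expected payoff against Left: (-5)p + 3(1−p) = −8p + 3; against Right: 4p + 0(1−p) = 4p.
Setting these equal: −8p + 3 = 4p ⇒ −12p = -3 ⇒ p = 1/4, and the value is (-8)·(1/4) + 3 = 1.
For Player II: with q = P(Left), equating Middle's and Bottom's payoffs gives −9q + 4 = 3q ⇒ q = 1/3.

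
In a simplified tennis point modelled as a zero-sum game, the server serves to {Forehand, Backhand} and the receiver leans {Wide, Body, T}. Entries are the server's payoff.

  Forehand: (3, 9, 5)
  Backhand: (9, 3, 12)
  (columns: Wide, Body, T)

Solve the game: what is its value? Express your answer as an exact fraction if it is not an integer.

6

Row minima: Forehand → 3, Backhand → 3; maximin = 3.
Column maxima: Wide → 9, Body → 9, T → 12; minimax = 9.
3 ≠ 9, so there is no saddle point; optimal play is mixed.
T is strictly dominated by Wide (it gives the server strictly more in every row), so the receiver never plays it.
On the remaining 2×2 (Forehand, Backhand vs Wide, Body):
Let the server play Forehand with probability p. Expected payoff against Wide: 3p + 9(1−p) = −6p + 9; against Body: 9p + 3(1−p) = 6p + 3.
Setting these equal: −6p + 9 = 6p + 3 ⇒ −12p = -6 ⇒ p = 1/2, and the value is (-6)·(1/2) + 9 = 6.
For the receiver: with q = P(Wide), equating Forehand's and Backhand's payoffs gives −6q + 9 = 6q + 3 ⇒ q = 1/2.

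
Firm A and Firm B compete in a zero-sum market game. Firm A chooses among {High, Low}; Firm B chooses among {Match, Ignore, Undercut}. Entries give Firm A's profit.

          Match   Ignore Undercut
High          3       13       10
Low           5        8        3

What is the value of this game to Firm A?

41/9

Row minima: High → 3, Low → 3; maximin = 3.
Column maxima: Match → 5, Ignore → 13, Undercut → 10; minimax = 5.
3 ≠ 5, so there is no saddle point; optimal play is mixed.
Ignore is strictly dominated by Match (it gives Firm A strictly more in every row), so Firm B never plays it.
On the remaining 2×2 (High, Low vs Match, Undercut):
Let Firm A play High with probability p. Expected payoff against Match: 3p + 5(1−p) = −2p + 5; against Undercut: 10p + 3(1−p) = 7p + 3.
Setting these equal: −2p + 5 = 7p + 3 ⇒ −9p = -2 ⇒ p = 2/9, and the value is (-2)·(2/9) + 5 = 41/9.
For Firm B: with q = P(Match), equating High's and Low's payoffs gives −7q + 10 = 2q + 3 ⇒ q = 7/9.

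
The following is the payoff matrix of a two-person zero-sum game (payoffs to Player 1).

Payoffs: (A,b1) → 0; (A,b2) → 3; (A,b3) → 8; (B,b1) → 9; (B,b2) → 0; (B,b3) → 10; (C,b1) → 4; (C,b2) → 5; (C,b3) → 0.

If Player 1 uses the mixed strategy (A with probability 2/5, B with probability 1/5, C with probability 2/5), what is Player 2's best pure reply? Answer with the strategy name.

b2

If Player 2 plays b1, Player 1's expected payoff is (2/5)·0 + (1/5)·9 + (2/5)·4 = 17/5.
If Player 2 plays b2, Player 1's expected payoff is (2/5)·3 + (1/5)·0 + (2/5)·5 = 16/5.
If Player 2 plays b3, Player 1's expected payoff is (2/5)·8 + (1/5)·10 + (2/5)·0 = 26/5.
Player 2 minimizes Player 1's payoff; the smallest is 16/5, so the best response is b2.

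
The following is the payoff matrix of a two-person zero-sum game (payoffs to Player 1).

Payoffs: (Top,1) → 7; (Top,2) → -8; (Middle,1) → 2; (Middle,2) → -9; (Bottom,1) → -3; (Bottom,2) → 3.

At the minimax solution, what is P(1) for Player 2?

Row minima: Top → -8, Middle → -9, Bottom → -3; maximin = -3.
Column maxima: 1 → 7, 2 → 3; minimax = 3.
-3 ≠ 3, so there is no saddle point; optimal play is mixed.
Middle is strictly dominated by Top, so Player 1 never plays it.
On the remaining 2×2 (Top, Bottom vs 1, 2):
Let Player 1 play Top with probability p. Expected payoff against 1: 7p + (-3)(1−p) = 10p − 3; against 2: (-8)p + 3(1−p) = −11p + 3.
Setting these equal: 10p − 3 = −11p + 3 ⇒ 21p = 6 ⇒ p = 2/7, and the value is (10)·(2/7) − 3 = -1/7.
For Player 2: with q = P(1), equating Top's and Bottom's payoffs gives 15q − 8 = −6q + 3 ⇒ q = 11/21.

11/21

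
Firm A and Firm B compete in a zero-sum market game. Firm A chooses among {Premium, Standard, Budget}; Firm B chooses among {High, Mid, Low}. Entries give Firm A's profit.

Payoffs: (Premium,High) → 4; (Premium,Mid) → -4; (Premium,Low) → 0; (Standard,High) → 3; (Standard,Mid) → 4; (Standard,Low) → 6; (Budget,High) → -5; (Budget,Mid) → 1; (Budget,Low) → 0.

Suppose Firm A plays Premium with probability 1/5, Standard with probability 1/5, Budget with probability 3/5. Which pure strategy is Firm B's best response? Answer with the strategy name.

If Firm B plays High, Firm A's expected payoff is (1/5)·4 + (1/5)·3 + (3/5)·(-5) = -8/5.
If Firm B plays Mid, Firm A's expected payoff is (1/5)·(-4) + (1/5)·4 + (3/5)·1 = 3/5.
If Firm B plays Low, Firm A's expected payoff is (1/5)·0 + (1/5)·6 + (3/5)·0 = 6/5.
Firm B minimizes Firm A's payoff; the smallest is -8/5, so the best response is High.

High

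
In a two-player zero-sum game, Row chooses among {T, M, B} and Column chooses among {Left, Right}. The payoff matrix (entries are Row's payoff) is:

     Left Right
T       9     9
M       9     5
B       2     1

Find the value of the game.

Row minima: T → 9, M → 5, B → 1; maximin = 9.
Column maxima: Left → 9, Right → 9; minimax = 9.
Since maximin = minimax = 9, there is a saddle point and the value is 9.

9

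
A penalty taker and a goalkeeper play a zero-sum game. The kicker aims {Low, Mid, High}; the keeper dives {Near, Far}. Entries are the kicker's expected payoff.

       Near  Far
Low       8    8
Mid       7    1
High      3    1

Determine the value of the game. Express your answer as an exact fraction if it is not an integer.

Row minima: Low → 8, Mid → 1, High → 1; maximin = 8.
Column maxima: Near → 8, Far → 8; minimax = 8.
Since maximin = minimax = 8, there is a saddle point and the value is 8.

8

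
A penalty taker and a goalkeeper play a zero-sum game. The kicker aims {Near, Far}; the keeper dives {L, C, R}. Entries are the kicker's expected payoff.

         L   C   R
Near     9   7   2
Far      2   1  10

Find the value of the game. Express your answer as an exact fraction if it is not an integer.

Row minima: Near → 2, Far → 1; maximin = 2.
Column maxima: L → 9, C → 7, R → 10; minimax = 7.
2 ≠ 7, so there is no saddle point; optimal play is mixed.
L is strictly dominated by C (it gives the kicker strictly more in every row), so the keeper never plays it.
On the remaining 2×2 (Near, Far vs C, R):
Let the kicker play Near with probability p. Expected payoff against C: 7p + 1(1−p) = 6p + 1; against R: 2p + 10(1−p) = −8p + 10.
Setting these equal: 6p + 1 = −8p + 10 ⇒ 14p = 9 ⇒ p = 9/14, and the value is (6)·(9/14) + 1 = 34/7.
For the keeper: with q = P(C), equating Near's and Far's payoffs gives 5q + 2 = −9q + 10 ⇒ q = 4/7.

34/7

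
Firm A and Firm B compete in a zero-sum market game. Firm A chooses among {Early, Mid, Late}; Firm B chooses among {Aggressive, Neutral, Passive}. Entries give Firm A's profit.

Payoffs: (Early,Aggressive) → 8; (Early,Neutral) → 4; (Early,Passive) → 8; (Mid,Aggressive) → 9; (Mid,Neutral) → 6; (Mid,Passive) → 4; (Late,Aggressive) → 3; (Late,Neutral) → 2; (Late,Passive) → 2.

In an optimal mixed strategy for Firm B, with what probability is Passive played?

1/3

Row minima: Early → 4, Mid → 4, Late → 2; maximin = 4.
Column maxima: Aggressive → 9, Neutral → 6, Passive → 8; minimax = 6.
4 ≠ 6, so there is no saddle point; optimal play is mixed.
Late is strictly dominated by Early, so Firm A never plays it.
Aggressive is strictly dominated by Neutral (it gives Firm A strictly more in every row), so Firm B never plays it.
On the remaining 2×2 (Early, Mid vs Neutral, Passive):
Let Firm A play Early with probability p. Expected payoff against Neutral: 4p + 6(1−p) = −2p + 6; against Passive: 8p + 4(1−p) = 4p + 4.
Setting these equal: −2p + 6 = 4p + 4 ⇒ −6p = -2 ⇒ p = 1/3, and the value is (-2)·(1/3) + 6 = 16/3.
For Firm B: with q = P(Neutral), equating Early's and Mid's payoffs gives −4q + 8 = 2q + 4 ⇒ q = 2/3.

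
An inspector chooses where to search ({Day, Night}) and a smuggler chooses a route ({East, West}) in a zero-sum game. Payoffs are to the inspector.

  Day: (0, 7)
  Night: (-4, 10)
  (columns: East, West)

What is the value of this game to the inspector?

Row minima: Day → 0, Night → -4; maximin = 0.
Column maxima: East → 0, West → 10; minimax = 0.
Since maximin = minimax = 0, there is a saddle point and the value is 0.

0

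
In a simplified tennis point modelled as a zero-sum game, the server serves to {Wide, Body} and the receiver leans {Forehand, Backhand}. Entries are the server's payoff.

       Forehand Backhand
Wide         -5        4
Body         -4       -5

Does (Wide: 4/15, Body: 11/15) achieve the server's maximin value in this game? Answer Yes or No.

Against Forehand this mix gives (4/15)·(-5) + (11/15)·(-4) = -64/15.
Against Backhand this mix gives (4/15)·4 + (11/15)·(-5) = -13/5.
The receiver will play Forehand, holding the server to -64/15. Shifting weight toward the row that does better against Forehand would raise this floor (the equalizing mix achieves -41/10 against both Forehand and Backhand), so the proposed strategy is not optimal.

No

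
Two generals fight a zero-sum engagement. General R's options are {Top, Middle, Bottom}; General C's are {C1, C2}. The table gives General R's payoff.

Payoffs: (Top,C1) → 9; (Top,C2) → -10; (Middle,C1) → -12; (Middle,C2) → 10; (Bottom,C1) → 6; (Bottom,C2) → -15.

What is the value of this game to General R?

Row minima: Top → -10, Middle → -12, Bottom → -15; maximin = -10.
Column maxima: C1 → 9, C2 → 10; minimax = 9.
-10 ≠ 9, so there is no saddle point; optimal play is mixed.
Bottom is strictly dominated by Top, so General R never plays it.
On the remaining 2×2 (Top, Middle vs C1, C2):
Let General R play Top with probability p. Expected payoff against C1: 9p + (-12)(1−p) = 21p − 12; against C2: (-10)p + 10(1−p) = −20p + 10.
Setting these equal: 21p − 12 = −20p + 10 ⇒ 41p = 22 ⇒ p = 22/41, and the value is (21)·(22/41) − 12 = -30/41.
For General C: with q = P(C1), equating Top's and Middle's payoffs gives 19q − 10 = −22q + 10 ⇒ q = 20/41.

-30/41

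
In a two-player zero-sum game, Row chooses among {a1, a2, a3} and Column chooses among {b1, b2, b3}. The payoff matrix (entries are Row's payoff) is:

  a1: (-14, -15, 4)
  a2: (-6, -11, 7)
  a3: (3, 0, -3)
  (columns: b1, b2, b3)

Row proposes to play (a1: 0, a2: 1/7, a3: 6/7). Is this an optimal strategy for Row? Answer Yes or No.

Yes

Against b1 this mix gives (1/7)·(-6) + (6/7)·3 = 12/7.
Against b2 this mix gives (1/7)·(-11) + (6/7)·0 = -11/7.
Against b3 this mix gives (1/7)·7 + (6/7)·(-3) = -11/7.
All of Column's active replies (b2, b3) yield -11/7, and no column does worse for Row. The mix makes Column indifferent and guarantees -11/7, so it is optimal.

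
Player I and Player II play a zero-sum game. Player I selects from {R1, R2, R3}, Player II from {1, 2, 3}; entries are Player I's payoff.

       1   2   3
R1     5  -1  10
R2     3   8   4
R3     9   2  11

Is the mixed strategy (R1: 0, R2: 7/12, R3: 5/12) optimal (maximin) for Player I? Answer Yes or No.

Against 1 this mix gives (7/12)·3 + (5/12)·9 = 11/2.
Against 2 this mix gives (7/12)·8 + (5/12)·2 = 11/2.
Against 3 this mix gives (7/12)·4 + (5/12)·11 = 83/12.
All of Player II's active replies (1, 2) yield 11/2, and no column does worse for Player I. The mix makes Player II indifferent and guarantees 11/2, so it is optimal.

Yes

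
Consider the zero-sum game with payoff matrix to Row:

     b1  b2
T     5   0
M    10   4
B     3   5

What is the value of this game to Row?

Row minima: T → 0, M → 4, B → 3; maximin = 4.
Column maxima: b1 → 10, b2 → 5; minimax = 5.
4 ≠ 5, so there is no saddle point; optimal play is mixed.
T is strictly dominated by M, so Row never plays it.
On the remaining 2×2 (M, B vs b1, b2):
Let Row play M with probability p. Expected payoff against b1: 10p + 3(1−p) = 7p + 3; against b2: 4p + 5(1−p) = −p + 5.
Setting these equal: 7p + 3 = −p + 5 ⇒ 8p = 2 ⇒ p = 1/4, and the value is (7)·(1/4) + 3 = 19/4.
For Column: with q = P(b1), equating M's and B's payoffs gives 6q + 4 = −2q + 5 ⇒ q = 1/8.

19/4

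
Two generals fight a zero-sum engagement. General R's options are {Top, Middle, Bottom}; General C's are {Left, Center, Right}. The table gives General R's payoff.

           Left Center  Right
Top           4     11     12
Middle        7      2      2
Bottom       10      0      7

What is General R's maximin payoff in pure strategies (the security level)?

4

Row minima: Top → 4, Middle → 2, Bottom → 0.
The best of these is 4.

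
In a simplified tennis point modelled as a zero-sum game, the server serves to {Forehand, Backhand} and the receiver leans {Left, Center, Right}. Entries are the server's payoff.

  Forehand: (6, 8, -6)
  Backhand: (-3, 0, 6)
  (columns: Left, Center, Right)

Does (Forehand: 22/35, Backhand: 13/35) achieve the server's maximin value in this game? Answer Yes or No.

No

Against Left this mix gives (22/35)·6 + (13/35)·(-3) = 93/35.
Against Center this mix gives (22/35)·8 + (13/35)·0 = 176/35.
Against Right this mix gives (22/35)·(-6) + (13/35)·6 = -54/35.
The receiver will play Right, holding the server to -54/35. Shifting weight toward the row that does better against Right would raise this floor (the equalizing mix achieves 6/7 against both Right and Left), so the proposed strategy is not optimal.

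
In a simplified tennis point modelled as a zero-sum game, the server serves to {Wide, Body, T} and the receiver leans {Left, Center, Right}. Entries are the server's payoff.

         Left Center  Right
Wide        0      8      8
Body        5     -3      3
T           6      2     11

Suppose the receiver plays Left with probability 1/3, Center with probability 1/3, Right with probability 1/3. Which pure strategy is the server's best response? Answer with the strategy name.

Expected payoff of Wide: (1/3)·0 + (1/3)·8 + (1/3)·8 = 16/3.
Expected payoff of Body: (1/3)·5 + (1/3)·(-3) + (1/3)·3 = 5/3.
Expected payoff of T: (1/3)·6 + (1/3)·2 + (1/3)·11 = 19/3.
The largest is 19/3, so the server's best response is T.

T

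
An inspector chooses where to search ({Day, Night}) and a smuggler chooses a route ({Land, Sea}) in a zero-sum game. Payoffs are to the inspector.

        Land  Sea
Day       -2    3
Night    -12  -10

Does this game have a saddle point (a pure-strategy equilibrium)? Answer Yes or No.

Row minima: Day → -2, Night → -12; maximin = -2.
Column maxima: Land → -2, Sea → 3; minimax = -2.
maximin = minimax = -2, so a saddle point exists.

Yes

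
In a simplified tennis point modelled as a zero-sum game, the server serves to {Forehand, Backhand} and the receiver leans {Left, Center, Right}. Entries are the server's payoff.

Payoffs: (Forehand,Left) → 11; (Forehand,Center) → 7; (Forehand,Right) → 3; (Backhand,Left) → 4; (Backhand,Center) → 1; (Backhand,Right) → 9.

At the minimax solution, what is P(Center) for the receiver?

1/2

Row minima: Forehand → 3, Backhand → 1; maximin = 3.
Column maxima: Left → 11, Center → 7, Right → 9; minimax = 7.
3 ≠ 7, so there is no saddle point; optimal play is mixed.
Left is strictly dominated by Center (it gives the server strictly more in every row), so the receiver never plays it.
On the remaining 2×2 (Forehand, Backhand vs Center, Right):
Let the server play Forehand with probability p. Expected payoff against Center: 7p + 1(1−p) = 6p + 1; against Right: 3p + 9(1−p) = −6p + 9.
Setting these equal: 6p + 1 = −6p + 9 ⇒ 12p = 8 ⇒ p = 2/3, and the value is (6)·(2/3) + 1 = 5.
For the receiver: with q = P(Center), equating Forehand's and Backhand's payoffs gives 4q + 3 = −8q + 9 ⇒ q = 1/2.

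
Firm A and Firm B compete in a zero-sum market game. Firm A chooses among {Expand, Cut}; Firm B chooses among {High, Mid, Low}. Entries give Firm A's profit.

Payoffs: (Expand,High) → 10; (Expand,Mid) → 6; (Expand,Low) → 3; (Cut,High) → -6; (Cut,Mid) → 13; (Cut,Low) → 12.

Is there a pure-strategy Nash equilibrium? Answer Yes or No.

Row minima: Expand → 3, Cut → -6; maximin = 3.
Column maxima: High → 10, Mid → 13, Low → 12; minimax = 10.
3 ≠ 10, so no pure-strategy equilibrium exists.

No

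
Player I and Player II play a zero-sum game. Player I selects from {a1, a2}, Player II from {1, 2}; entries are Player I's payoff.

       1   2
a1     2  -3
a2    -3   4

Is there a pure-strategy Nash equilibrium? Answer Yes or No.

No

Row minima: a1 → -3, a2 → -3; maximin = -3.
Column maxima: 1 → 2, 2 → 4; minimax = 2.
-3 ≠ 2, so no pure-strategy equilibrium exists.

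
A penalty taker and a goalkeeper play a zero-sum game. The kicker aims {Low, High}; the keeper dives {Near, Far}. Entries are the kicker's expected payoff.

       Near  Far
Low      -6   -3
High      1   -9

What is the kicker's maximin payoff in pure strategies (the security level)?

-6

Row minima: Low → -6, High → -9.
The best of these is -6.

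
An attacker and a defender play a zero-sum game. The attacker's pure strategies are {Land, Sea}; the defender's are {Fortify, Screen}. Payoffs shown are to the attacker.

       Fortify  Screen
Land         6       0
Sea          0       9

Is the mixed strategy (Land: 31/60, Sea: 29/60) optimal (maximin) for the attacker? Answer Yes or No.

Against Fortify this mix gives (31/60)·6 + (29/60)·0 = 31/10.
Against Screen this mix gives (31/60)·0 + (29/60)·9 = 87/20.
The defender will play Fortify, holding the attacker to 31/10. Shifting weight toward the row that does better against Fortify would raise this floor (the equalizing mix achieves 18/5 against both Fortify and Screen), so the proposed strategy is not optimal.

No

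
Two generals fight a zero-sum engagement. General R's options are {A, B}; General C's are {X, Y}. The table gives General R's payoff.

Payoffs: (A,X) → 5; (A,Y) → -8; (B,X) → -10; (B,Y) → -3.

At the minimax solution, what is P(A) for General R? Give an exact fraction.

Row minima: A → -8, B → -10; maximin = -8.
Column maxima: X → 5, Y → -3; minimax = -3.
-8 ≠ -3, so there is no saddle point; optimal play is mixed.
Let General R play A with probability p. Expected payoff against X: 5p + (-10)(1−p) = 15p − 10; against Y: (-8)p + (-3)(1−p) = −5p − 3.
Setting these equal: 15p − 10 = −5p − 3 ⇒ 20p = 7 ⇒ p = 7/20, and the value is (15)·(7/20) − 10 = -19/4.
For General C: with q = P(X), equating A's and B's payoffs gives 13q − 8 = −7q − 3 ⇒ q = 1/4.

7/20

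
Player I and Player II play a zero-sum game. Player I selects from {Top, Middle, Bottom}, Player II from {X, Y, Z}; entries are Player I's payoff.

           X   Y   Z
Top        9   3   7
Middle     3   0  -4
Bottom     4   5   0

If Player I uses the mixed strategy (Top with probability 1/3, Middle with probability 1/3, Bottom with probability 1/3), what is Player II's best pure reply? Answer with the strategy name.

If Player II plays X, Player I's expected payoff is (1/3)·9 + (1/3)·3 + (1/3)·4 = 16/3.
If Player II plays Y, Player I's expected payoff is (1/3)·3 + (1/3)·0 + (1/3)·5 = 8/3.
If Player II plays Z, Player I's expected payoff is (1/3)·7 + (1/3)·(-4) + (1/3)·0 = 1.
Player II minimizes Player I's payoff; the smallest is 1, so the best response is Z.

Z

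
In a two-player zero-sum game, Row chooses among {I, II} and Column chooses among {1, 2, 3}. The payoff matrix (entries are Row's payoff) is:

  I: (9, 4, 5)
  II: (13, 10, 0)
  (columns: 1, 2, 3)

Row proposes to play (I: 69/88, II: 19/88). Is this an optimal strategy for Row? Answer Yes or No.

Against 1 this mix gives (69/88)·9 + (19/88)·13 = 217/22.
Against 2 this mix gives (69/88)·4 + (19/88)·10 = 233/44.
Against 3 this mix gives (69/88)·5 + (19/88)·0 = 345/88.
Column will play 3, holding Row to 345/88. Shifting weight toward the row that does better against 3 would raise this floor (the equalizing mix achieves 50/11 against both 3 and 2), so the proposed strategy is not optimal.

No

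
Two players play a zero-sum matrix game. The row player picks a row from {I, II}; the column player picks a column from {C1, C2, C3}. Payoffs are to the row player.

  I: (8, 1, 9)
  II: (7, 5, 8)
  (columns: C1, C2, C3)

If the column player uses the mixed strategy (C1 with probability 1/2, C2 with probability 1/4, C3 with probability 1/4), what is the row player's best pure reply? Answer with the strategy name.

II

Expected payoff of I: (1/2)·8 + (1/4)·1 + (1/4)·9 = 13/2.
Expected payoff of II: (1/2)·7 + (1/4)·5 + (1/4)·8 = 27/4.
The largest is 27/4, so the row player's best response is II.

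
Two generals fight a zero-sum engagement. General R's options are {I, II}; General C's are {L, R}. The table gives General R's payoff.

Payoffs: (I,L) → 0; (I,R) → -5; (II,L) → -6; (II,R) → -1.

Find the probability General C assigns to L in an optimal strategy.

2/5

Row minima: I → -5, II → -6; maximin = -5.
Column maxima: L → 0, R → -1; minimax = -1.
-5 ≠ -1, so there is no saddle point; optimal play is mixed.
Let General R play I with probability p. Expected payoff against L: 0p + (-6)(1−p) = 6p − 6; against R: (-5)p + (-1)(1−p) = −4p − 1.
Setting these equal: 6p − 6 = −4p − 1 ⇒ 10p = 5 ⇒ p = 1/2, and the value is (6)·(1/2) − 6 = -3.
For General C: with q = P(L), equating I's and II's payoffs gives 5q − 5 = −5q − 1 ⇒ q = 2/5.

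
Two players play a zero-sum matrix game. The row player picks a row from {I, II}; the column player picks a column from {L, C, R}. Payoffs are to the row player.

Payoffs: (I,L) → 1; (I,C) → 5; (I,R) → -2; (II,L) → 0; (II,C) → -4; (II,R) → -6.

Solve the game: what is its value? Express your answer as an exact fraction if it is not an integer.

-2

Row minima: I → -2, II → -6; maximin = -2.
Column maxima: L → 1, C → 5, R → -2; minimax = -2.
Since maximin = minimax = -2, there is a saddle point and the value is -2.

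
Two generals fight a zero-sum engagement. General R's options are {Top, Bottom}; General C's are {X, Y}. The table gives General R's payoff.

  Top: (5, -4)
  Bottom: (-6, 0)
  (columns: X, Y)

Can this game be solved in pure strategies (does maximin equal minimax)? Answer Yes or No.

No

Row minima: Top → -4, Bottom → -6; maximin = -4.
Column maxima: X → 5, Y → 0; minimax = 0.
-4 ≠ 0, so no pure-strategy equilibrium exists.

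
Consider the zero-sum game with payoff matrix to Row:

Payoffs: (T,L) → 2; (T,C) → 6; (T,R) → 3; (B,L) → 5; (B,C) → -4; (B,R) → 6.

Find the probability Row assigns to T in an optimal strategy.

9/13

Row minima: T → 2, B → -4; maximin = 2.
Column maxima: L → 5, C → 6, R → 6; minimax = 5.
2 ≠ 5, so there is no saddle point; optimal play is mixed.
R is strictly dominated by L (it gives Row strictly more in every row), so Column never plays it.
On the remaining 2×2 (T, B vs L, C):
Let Row play T with probability p. Expected payoff against L: 2p + 5(1−p) = −3p + 5; against C: 6p + (-4)(1−p) = 10p − 4.
Setting these equal: −3p + 5 = 10p − 4 ⇒ −13p = -9 ⇒ p = 9/13, and the value is (-3)·(9/13) + 5 = 38/13.
For Column: with q = P(L), equating T's and B's payoffs gives −4q + 6 = 9q − 4 ⇒ q = 10/13.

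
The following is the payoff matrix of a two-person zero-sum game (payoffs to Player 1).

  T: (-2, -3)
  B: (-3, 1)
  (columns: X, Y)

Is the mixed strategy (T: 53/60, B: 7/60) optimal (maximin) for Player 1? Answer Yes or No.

Against X this mix gives (53/60)·(-2) + (7/60)·(-3) = -127/60.
Against Y this mix gives (53/60)·(-3) + (7/60)·1 = -38/15.
Player 2 will play Y, holding Player 1 to -38/15. Shifting weight toward the row that does better against Y would raise this floor (the equalizing mix achieves -11/5 against both Y and X), so the proposed strategy is not optimal.

No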